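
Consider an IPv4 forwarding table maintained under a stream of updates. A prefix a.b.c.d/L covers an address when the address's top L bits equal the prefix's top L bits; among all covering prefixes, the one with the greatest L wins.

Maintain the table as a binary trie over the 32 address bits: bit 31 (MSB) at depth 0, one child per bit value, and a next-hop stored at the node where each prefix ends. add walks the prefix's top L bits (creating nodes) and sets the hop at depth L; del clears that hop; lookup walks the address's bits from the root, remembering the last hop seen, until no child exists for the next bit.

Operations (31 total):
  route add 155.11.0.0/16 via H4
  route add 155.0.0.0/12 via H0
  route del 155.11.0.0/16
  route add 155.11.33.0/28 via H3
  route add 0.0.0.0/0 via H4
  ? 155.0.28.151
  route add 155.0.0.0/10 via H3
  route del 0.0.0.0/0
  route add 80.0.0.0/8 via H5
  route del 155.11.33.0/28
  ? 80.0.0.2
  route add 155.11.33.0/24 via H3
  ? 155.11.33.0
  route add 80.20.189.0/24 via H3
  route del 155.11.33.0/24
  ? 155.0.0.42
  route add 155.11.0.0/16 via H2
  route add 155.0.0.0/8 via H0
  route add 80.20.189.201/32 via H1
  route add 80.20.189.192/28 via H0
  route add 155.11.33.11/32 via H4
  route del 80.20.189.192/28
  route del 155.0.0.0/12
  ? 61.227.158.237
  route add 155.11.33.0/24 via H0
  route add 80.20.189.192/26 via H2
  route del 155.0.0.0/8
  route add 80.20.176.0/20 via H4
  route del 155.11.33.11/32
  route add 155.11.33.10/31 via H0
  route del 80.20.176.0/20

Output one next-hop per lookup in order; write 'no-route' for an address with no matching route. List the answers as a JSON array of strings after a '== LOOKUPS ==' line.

Trace:
  + 155.11.0.0/16 (H4) depth=16
  + 155.0.0.0/12 (H0) depth=12
  - 155.11.0.0/16 clear@16
  + 155.11.33.0/28 (H3) depth=28
  + 0.0.0.0/0 (H4) depth=0
  lookup 155.0.28.151: bits 100110110000 walk d0:H4→d1:-→d2:-→d3:-→d4:-→d5:-→d6:-→d7:-→d8:-→d9:-→d10:-→d11:-→d12:H0 -> H0
  + 155.0.0.0/10 (H3) depth=10
  - 0.0.0.0/0 clear@0
  + 80.0.0.0/8 (H5) depth=8
  - 155.11.33.0/28 clear@28
  lookup 80.0.0.2: bits 01010000 walk d0:-→d1:-→d2:-→d3:-→d4:-→d5:-→d6:-→d7:-→d8:H5 -> H5
  + 155.11.33.0/24 (H3) depth=24
  lookup 155.11.33.0: bits 1001101100001011001000010000 walk d0:-→d1:-→d2:-→d3:-→d4:-→d5:-→d6:-→d7:-→d8:-→d9:-→d10:H3→d11:-→d12:H0→d13:-→d14:-→d15:-→d16:-→d17:-→d18:-→d19:-→d20:-→d21:-→d22:-→d23:-→d24:H3→d25:-→d26:-→d27:-→d28:- -> H3
  + 80.20.189.0/24 (H3) depth=24
  - 155.11.33.0/24 clear@24
  lookup 155.0.0.42: bits 100110110000 walk d0:-→d1:-→d2:-→d3:-→d4:-→d5:-→d6:-→d7:-→d8:-→d9:-→d10:H3→d11:-→d12:H0 -> H0
  + 155.11.0.0/16 (H2) depth=16
  + 155.0.0.0/8 (H0) depth=8
  + 80.20.189.201/32 (H1) depth=32
  + 80.20.189.192/28 (H0) depth=28
  + 155.11.33.11/32 (H4) depth=32
  - 80.20.189.192/28 clear@28
  - 155.0.0.0/12 clear@12
  lookup 61.227.158.237: bits 0 walk d0:-→d1:- -> no-route
  + 155.11.33.0/24 (H0) depth=24
  + 80.20.189.192/26 (H2) depth=26
  - 155.0.0.0/8 clear@8
  + 80.20.176.0/20 (H4) depth=20
  - 155.11.33.11/32 clear@32
  + 155.11.33.10/31 (H0) depth=31
  - 80.20.176.0/20 clear@20

== LOOKUPS ==
["H0","H5","H3","H0","no-route"]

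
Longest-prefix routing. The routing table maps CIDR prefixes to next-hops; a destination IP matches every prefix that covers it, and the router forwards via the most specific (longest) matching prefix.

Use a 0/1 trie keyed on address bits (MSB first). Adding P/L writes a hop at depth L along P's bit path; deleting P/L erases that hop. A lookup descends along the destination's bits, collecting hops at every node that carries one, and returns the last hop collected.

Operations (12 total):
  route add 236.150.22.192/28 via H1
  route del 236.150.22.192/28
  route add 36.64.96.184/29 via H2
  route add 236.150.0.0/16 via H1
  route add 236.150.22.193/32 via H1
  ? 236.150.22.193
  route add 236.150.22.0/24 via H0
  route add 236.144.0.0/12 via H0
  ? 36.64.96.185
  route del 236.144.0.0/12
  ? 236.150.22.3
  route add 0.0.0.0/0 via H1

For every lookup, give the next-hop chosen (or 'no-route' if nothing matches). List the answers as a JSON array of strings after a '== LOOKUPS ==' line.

Process each operation:
  add 236.150.22.192/28 -> H1 at depth 28
  - 236.150.22.192/28 clear@28
  add 36.64.96.184/29 -> H2 at depth 29
  add 236.150.0.0/16 -> H1 at depth 16
  add 236.150.22.193/32 -> H1 at depth 32
  ? 236.150.22.193  path d0:-→d1:-→d2:-→d3:-→d4:-→d5:-→d6:-→d7:-→d8:-→d9:-→d10:-→d11:-→d12:-→d13:-→d14:-→d15:-→d16:H1→d17:-→d18:-→d19:-→d20:-→d21:-→d22:-→d23:-→d24:-→d25:-→d26:-→d27:-→d28:-→d29:-→d30:-→d31:-→d32:H1  best=H1
  add 236.150.22.0/24 -> H0 at depth 24
  add 236.144.0.0/12 -> H0 at depth 12
  ? 36.64.96.185  path d0:-→d1:-→d2:-→d3:-→d4:-→d5:-→d6:-→d7:-→d8:-→d9:-→d10:-→d11:-→d12:-→d13:-→d14:-→d15:-→d16:-→d17:-→d18:-→d19:-→d20:-→d21:-→d22:-→d23:-→d24:-→d25:-→d26:-→d27:-→d28:-→d29:H2  best=H2
  - 236.144.0.0/12 clear@12
  ? 236.150.22.3  path d0:-→d1:-→d2:-→d3:-→d4:-→d5:-→d6:-→d7:-→d8:-→d9:-→d10:-→d11:-→d12:-→d13:-→d14:-→d15:-→d16:H1→d17:-→d18:-→d19:-→d20:-→d21:-→d22:-→d23:-→d24:H0  best=H0
  add 0.0.0.0/0 -> H1 at depth 0

== LOOKUPS ==
["H1","H2","H0"]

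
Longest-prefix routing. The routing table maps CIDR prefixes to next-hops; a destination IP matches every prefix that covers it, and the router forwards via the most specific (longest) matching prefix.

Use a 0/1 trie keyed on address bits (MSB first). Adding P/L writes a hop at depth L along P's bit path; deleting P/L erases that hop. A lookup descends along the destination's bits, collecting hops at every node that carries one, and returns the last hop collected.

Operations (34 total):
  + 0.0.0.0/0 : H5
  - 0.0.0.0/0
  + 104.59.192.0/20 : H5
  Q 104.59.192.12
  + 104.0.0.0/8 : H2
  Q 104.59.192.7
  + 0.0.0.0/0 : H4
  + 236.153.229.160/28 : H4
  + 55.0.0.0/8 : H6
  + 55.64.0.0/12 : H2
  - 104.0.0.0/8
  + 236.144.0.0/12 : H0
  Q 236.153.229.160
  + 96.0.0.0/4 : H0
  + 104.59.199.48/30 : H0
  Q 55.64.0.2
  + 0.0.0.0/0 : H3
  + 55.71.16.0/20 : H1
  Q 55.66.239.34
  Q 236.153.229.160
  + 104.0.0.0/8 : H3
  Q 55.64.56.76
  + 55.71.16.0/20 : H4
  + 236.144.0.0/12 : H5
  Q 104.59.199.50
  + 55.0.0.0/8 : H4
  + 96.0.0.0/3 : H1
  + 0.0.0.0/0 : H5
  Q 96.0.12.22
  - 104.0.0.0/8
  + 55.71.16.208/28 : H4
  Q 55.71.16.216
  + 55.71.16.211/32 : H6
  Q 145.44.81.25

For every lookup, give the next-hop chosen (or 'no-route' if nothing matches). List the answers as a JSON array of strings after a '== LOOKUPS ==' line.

Process each operation:
  add 0.0.0.0/0 -> H5 at depth 0
  del 0.0.0.0/0 (clear depth 0)
  add 104.59.192.0/20 -> H5 at depth 20
  lookup 104.59.192.12: bits 01101000001110111100 walk d0:-→d1:-→d2:-→d3:-→d4:-→d5:-→d6:-→d7:-→d8:-→d9:-→d10:-→d11:-→d12:-→d13:-→d14:-→d15:-→d16:-→d17:-→d18:-→d19:-→d20:H5 -> H5
  add 104.0.0.0/8 -> H2 at depth 8
  lookup 104.59.192.7: bits 01101000001110111100 walk d0:-→d1:-→d2:-→d3:-→d4:-→d5:-→d6:-→d7:-→d8:H2→d9:-→d10:-→d11:-→d12:-→d13:-→d14:-→d15:-→d16:-→d17:-→d18:-→d19:-→d20:H5 -> H5
  add 0.0.0.0/0 -> H4 at depth 0
  add 236.153.229.160/28 -> H4 at depth 28
  add 55.0.0.0/8 -> H6 at depth 8
  add 55.64.0.0/12 -> H2 at depth 12
  del 104.0.0.0/8 (clear depth 8)
  add 236.144.0.0/12 -> H0 at depth 12
  lookup 236.153.229.160: bits 1110110010011001111001011010 walk d0:H4→d1:-→d2:-→d3:-→d4:-→d5:-→d6:-→d7:-→d8:-→d9:-→d10:-→d11:-→d12:H0→d13:-→d14:-→d15:-→d16:-→d17:-→d18:-→d19:-→d20:-→d21:-→d22:-→d23:-→d24:-→d25:-→d26:-→d27:-→d28:H4 -> H4
  add 96.0.0.0/4 -> H0 at depth 4
  add 104.59.199.48/30 -> H0 at depth 30
  lookup 55.64.0.2: bits 001101110100 walk d0:H4→d1:-→d2:-→d3:-→d4:-→d5:-→d6:-→d7:-→d8:H6→d9:-→d10:-→d11:-→d12:H2 -> H2
  add 0.0.0.0/0 -> H3 at depth 0
  add 55.71.16.0/20 -> H1 at depth 20
  lookup 55.66.239.34: bits 0011011101000 walk d0:H3→d1:-→d2:-→d3:-→d4:-→d5:-→d6:-→d7:-→d8:H6→d9:-→d10:-→d11:-→d12:H2→d13:- -> H2
  lookup 236.153.229.160: bits 1110110010011001111001011010 walk d0:H3→d1:-→d2:-→d3:-→d4:-→d5:-→d6:-→d7:-→d8:-→d9:-→d10:-→d11:-→d12:H0→d13:-→d14:-→d15:-→d16:-→d17:-→d18:-→d19:-→d20:-→d21:-→d22:-→d23:-→d24:-→d25:-→d26:-→d27:-→d28:H4 -> H4
  add 104.0.0.0/8 -> H3 at depth 8
  lookup 55.64.56.76: bits 0011011101000 walk d0:H3→d1:-→d2:-→d3:-→d4:-→d5:-→d6:-→d7:-→d8:H6→d9:-→d10:-→d11:-→d12:H2→d13:- -> H2
  add 55.71.16.0/20 -> H4 at depth 20
  add 236.144.0.0/12 -> H5 at depth 12
  lookup 104.59.199.50: bits 011010000011101111000111001100 walk d0:H3→d1:-→d2:-→d3:-→d4:H0→d5:-→d6:-→d7:-→d8:H3→d9:-→d10:-→d11:-→d12:-→d13:-→d14:-→d15:-→d16:-→d17:-→d18:-→d19:-→d20:H5→d21:-→d22:-→d23:-→d24:-→d25:-→d26:-→d27:-→d28:-→d29:-→d30:H0 -> H0
  add 55.0.0.0/8 -> H4 at depth 8
  add 96.0.0.0/3 -> H1 at depth 3
  add 0.0.0.0/0 -> H5 at depth 0
  lookup 96.0.12.22: bits 0110 walk d0:H5→d1:-→d2:-→d3:H1→d4:H0 -> H0
  del 104.0.0.0/8 (clear depth 8)
  add 55.71.16.208/28 -> H4 at depth 28
  lookup 55.71.16.216: bits 0011011101000111000100001101 walk d0:H5→d1:-→d2:-→d3:-→d4:-→d5:-→d6:-→d7:-→d8:H4→d9:-→d10:-→d11:-→d12:H2→d13:-→d14:-→d15:-→d16:-→d17:-→d18:-→d19:-→d20:H4→d21:-→d22:-→d23:-→d24:-→d25:-→d26:-→d27:-→d28:H4 -> H4
  add 55.71.16.211/32 -> H6 at depth 32
  lookup 145.44.81.25: bits 1 walk d0:H5→d1:- -> H5

== LOOKUPS ==
["H5","H5","H4","H2","H2","H4","H2","H0","H0","H4","H5"]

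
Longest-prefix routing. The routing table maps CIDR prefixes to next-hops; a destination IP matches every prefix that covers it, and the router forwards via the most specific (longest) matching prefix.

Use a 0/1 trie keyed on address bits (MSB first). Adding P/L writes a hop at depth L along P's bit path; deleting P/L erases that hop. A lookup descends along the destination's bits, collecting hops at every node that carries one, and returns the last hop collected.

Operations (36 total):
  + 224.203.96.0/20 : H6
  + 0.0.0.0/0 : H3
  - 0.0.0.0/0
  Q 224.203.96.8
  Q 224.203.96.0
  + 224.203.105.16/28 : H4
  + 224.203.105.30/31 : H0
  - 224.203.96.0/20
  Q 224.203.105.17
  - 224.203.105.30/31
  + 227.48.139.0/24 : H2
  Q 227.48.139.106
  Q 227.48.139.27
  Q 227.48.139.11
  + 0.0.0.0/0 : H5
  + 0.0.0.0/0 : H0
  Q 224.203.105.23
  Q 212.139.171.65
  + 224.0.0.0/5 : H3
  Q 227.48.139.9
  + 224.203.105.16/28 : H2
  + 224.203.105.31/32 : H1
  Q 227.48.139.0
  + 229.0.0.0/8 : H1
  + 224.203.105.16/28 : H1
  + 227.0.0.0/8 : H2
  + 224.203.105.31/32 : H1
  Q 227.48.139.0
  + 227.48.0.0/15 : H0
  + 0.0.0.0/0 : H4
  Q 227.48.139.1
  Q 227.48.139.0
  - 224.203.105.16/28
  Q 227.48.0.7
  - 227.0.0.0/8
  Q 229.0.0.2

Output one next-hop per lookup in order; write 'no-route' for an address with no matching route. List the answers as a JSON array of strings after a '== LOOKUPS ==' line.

Process each operation:
  + 224.203.96.0/20 (H6) depth=20
  + 0.0.0.0/0 (H3) depth=0
  - 0.0.0.0/0 clear@0
  lookup 224.203.96.8: bits 11100000110010110110 walk d0:-→d1:-→d2:-→d3:-→d4:-→d5:-→d6:-→d7:-→d8:-→d9:-→d10:-→d11:-→d12:-→d13:-→d14:-→d15:-→d16:-→d17:-→d18:-→d19:-→d20:H6 -> H6
  lookup 224.203.96.0: bits 11100000110010110110 walk d0:-→d1:-→d2:-→d3:-→d4:-→d5:-→d6:-→d7:-→d8:-→d9:-→d10:-→d11:-→d12:-→d13:-→d14:-→d15:-→d16:-→d17:-→d18:-→d19:-→d20:H6 -> H6
  + 224.203.105.16/28 (H4) depth=28
  + 224.203.105.30/31 (H0) depth=31
  - 224.203.96.0/20 clear@20
  lookup 224.203.105.17: bits 1110000011001011011010010001 walk d0:-→d1:-→d2:-→d3:-→d4:-→d5:-→d6:-→d7:-→d8:-→d9:-→d10:-→d11:-→d12:-→d13:-→d14:-→d15:-→d16:-→d17:-→d18:-→d19:-→d20:-→d21:-→d22:-→d23:-→d24:-→d25:-→d26:-→d27:-→d28:H4 -> H4
  - 224.203.105.30/31 clear@31
  + 227.48.139.0/24 (H2) depth=24
  lookup 227.48.139.106: bits 111000110011000010001011 walk d0:-→d1:-→d2:-→d3:-→d4:-→d5:-→d6:-→d7:-→d8:-→d9:-→d10:-→d11:-→d12:-→d13:-→d14:-→d15:-→d16:-→d17:-→d18:-→d19:-→d20:-→d21:-→d22:-→d23:-→d24:H2 -> H2
  lookup 227.48.139.27: bits 111000110011000010001011 walk d0:-→d1:-→d2:-→d3:-→d4:-→d5:-→d6:-→d7:-→d8:-→d9:-→d10:-→d11:-→d12:-→d13:-→d14:-→d15:-→d16:-→d17:-→d18:-→d19:-→d20:-→d21:-→d22:-→d23:-→d24:H2 -> H2
  lookup 227.48.139.11: bits 111000110011000010001011 walk d0:-→d1:-→d2:-→d3:-→d4:-→d5:-→d6:-→d7:-→d8:-→d9:-→d10:-→d11:-→d12:-→d13:-→d14:-→d15:-→d16:-→d17:-→d18:-→d19:-→d20:-→d21:-→d22:-→d23:-→d24:H2 -> H2
  + 0.0.0.0/0 (H5) depth=0
  + 0.0.0.0/0 (H0) depth=0
  lookup 224.203.105.23: bits 1110000011001011011010010001 walk d0:H0→d1:-→d2:-→d3:-→d4:-→d5:-→d6:-→d7:-→d8:-→d9:-→d10:-→d11:-→d12:-→d13:-→d14:-→d15:-→d16:-→d17:-→d18:-→d19:-→d20:-→d21:-→d22:-→d23:-→d24:-→d25:-→d26:-→d27:-→d28:H4 -> H4
  lookup 212.139.171.65: bits 11 walk d0:H0→d1:-→d2:- -> H0
  + 224.0.0.0/5 (H3) depth=5
  lookup 227.48.139.9: bits 111000110011000010001011 walk d0:H0→d1:-→d2:-→d3:-→d4:-→d5:H3→d6:-→d7:-→d8:-→d9:-→d10:-→d11:-→d12:-→d13:-→d14:-→d15:-→d16:-→d17:-→d18:-→d19:-→d20:-→d21:-→d22:-→d23:-→d24:H2 -> H2
  + 224.203.105.16/28 (H2) depth=28
  + 224.203.105.31/32 (H1) depth=32
  lookup 227.48.139.0: bits 111000110011000010001011 walk d0:H0→d1:-→d2:-→d3:-→d4:-→d5:H3→d6:-→d7:-→d8:-→d9:-→d10:-→d11:-→d12:-→d13:-→d14:-→d15:-→d16:-→d17:-→d18:-→d19:-→d20:-→d21:-→d22:-→d23:-→d24:H2 -> H2
  + 229.0.0.0/8 (H1) depth=8
  + 224.203.105.16/28 (H1) depth=28
  + 227.0.0.0/8 (H2) depth=8
  + 224.203.105.31/32 (H1) depth=32
  lookup 227.48.139.0: bits 111000110011000010001011 walk d0:H0→d1:-→d2:-→d3:-→d4:-→d5:H3→d6:-→d7:-→d8:H2→d9:-→d10:-→d11:-→d12:-→d13:-→d14:-→d15:-→d16:-→d17:-→d18:-→d19:-→d20:-→d21:-→d22:-→d23:-→d24:H2 -> H2
  + 227.48.0.0/15 (H0) depth=15
  + 0.0.0.0/0 (H4) depth=0
  lookup 227.48.139.1: bits 111000110011000010001011 walk d0:H4→d1:-→d2:-→d3:-→d4:-→d5:H3→d6:-→d7:-→d8:H2→d9:-→d10:-→d11:-→d12:-→d13:-→d14:-→d15:H0→d16:-→d17:-→d18:-→d19:-→d20:-→d21:-→d22:-→d23:-→d24:H2 -> H2
  lookup 227.48.139.0: bits 111000110011000010001011 walk d0:H4→d1:-→d2:-→d3:-→d4:-→d5:H3→d6:-→d7:-→d8:H2→d9:-→d10:-→d11:-→d12:-→d13:-→d14:-→d15:H0→d16:-→d17:-→d18:-→d19:-→d20:-→d21:-→d22:-→d23:-→d24:H2 -> H2
  - 224.203.105.16/28 clear@28
  lookup 227.48.0.7: bits 1110001100110000 walk d0:H4→d1:-→d2:-→d3:-→d4:-→d5:H3→d6:-→d7:-→d8:H2→d9:-→d10:-→d11:-→d12:-→d13:-→d14:-→d15:H0→d16:- -> H0
  - 227.0.0.0/8 clear@8
  lookup 229.0.0.2: bits 11100101 walk d0:H4→d1:-→d2:-→d3:-→d4:-→d5:H3→d6:-→d7:-→d8:H1 -> H1

== LOOKUPS ==
["H6","H6","H4","H2","H2","H2","H4","H0","H2","H2","H2","H2","H2","H0","H1"]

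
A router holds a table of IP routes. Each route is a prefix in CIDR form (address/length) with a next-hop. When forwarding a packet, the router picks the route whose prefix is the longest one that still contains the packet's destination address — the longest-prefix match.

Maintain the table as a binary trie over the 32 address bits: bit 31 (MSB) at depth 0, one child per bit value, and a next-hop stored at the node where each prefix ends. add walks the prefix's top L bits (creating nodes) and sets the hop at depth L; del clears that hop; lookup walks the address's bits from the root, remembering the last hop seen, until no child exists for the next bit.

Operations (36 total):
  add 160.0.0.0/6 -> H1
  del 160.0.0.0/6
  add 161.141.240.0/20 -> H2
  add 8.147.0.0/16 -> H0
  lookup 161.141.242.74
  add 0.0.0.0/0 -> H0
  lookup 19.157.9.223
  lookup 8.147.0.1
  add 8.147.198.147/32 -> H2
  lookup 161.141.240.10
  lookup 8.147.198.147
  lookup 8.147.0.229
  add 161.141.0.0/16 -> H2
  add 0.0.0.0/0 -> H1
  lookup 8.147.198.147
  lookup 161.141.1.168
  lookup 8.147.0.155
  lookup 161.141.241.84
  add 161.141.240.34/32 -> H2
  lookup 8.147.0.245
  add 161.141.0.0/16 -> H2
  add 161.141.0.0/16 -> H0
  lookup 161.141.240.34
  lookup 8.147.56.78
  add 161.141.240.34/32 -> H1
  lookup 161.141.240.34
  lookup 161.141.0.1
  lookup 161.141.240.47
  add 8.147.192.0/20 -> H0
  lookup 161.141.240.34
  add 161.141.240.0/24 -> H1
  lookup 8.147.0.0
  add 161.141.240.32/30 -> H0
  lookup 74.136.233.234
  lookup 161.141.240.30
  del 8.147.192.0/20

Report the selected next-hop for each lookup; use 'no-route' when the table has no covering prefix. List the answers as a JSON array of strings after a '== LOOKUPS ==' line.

Apply in order:
  add 160.0.0.0/6 -> H1 at depth 6
  - 160.0.0.0/6 clear@6
  add 161.141.240.0/20 -> H2 at depth 20
  add 8.147.0.0/16 -> H0 at depth 16
  ? 161.141.242.74  path d0:-→d1:-→d2:-→d3:-→d4:-→d5:-→d6:-→d7:-→d8:-→d9:-→d10:-→d11:-→d12:-→d13:-→d14:-→d15:-→d16:-→d17:-→d18:-→d19:-→d20:H2  best=H2
  add 0.0.0.0/0 -> H0 at depth 0
  ? 19.157.9.223  path d0:H0→d1:-→d2:-→d3:-  best=H0
  ? 8.147.0.1  path d0:H0→d1:-→d2:-→d3:-→d4:-→d5:-→d6:-→d7:-→d8:-→d9:-→d10:-→d11:-→d12:-→d13:-→d14:-→d15:-→d16:H0  best=H0
  add 8.147.198.147/32 -> H2 at depth 32
  ? 161.141.240.10  path d0:H0→d1:-→d2:-→d3:-→d4:-→d5:-→d6:-→d7:-→d8:-→d9:-→d10:-→d11:-→d12:-→d13:-→d14:-→d15:-→d16:-→d17:-→d18:-→d19:-→d20:H2  best=H2
  ? 8.147.198.147  path d0:H0→d1:-→d2:-→d3:-→d4:-→d5:-→d6:-→d7:-→d8:-→d9:-→d10:-→d11:-→d12:-→d13:-→d14:-→d15:-→d16:H0→d17:-→d18:-→d19:-→d20:-→d21:-→d22:-→d23:-→d24:-→d25:-→d26:-→d27:-→d28:-→d29:-→d30:-→d31:-→d32:H2  best=H2
  ? 8.147.0.229  path d0:H0→d1:-→d2:-→d3:-→d4:-→d5:-→d6:-→d7:-→d8:-→d9:-→d10:-→d11:-→d12:-→d13:-→d14:-→d15:-→d16:H0  best=H0
  add 161.141.0.0/16 -> H2 at depth 16
  add 0.0.0.0/0 -> H1 at depth 0
  ? 8.147.198.147  path d0:H1→d1:-→d2:-→d3:-→d4:-→d5:-→d6:-→d7:-→d8:-→d9:-→d10:-→d11:-→d12:-→d13:-→d14:-→d15:-→d16:H0→d17:-→d18:-→d19:-→d20:-→d21:-→d22:-→d23:-→d24:-→d25:-→d26:-→d27:-→d28:-→d29:-→d30:-→d31:-→d32:H2  best=H2
  ? 161.141.1.168  path d0:H1→d1:-→d2:-→d3:-→d4:-→d5:-→d6:-→d7:-→d8:-→d9:-→d10:-→d11:-→d12:-→d13:-→d14:-→d15:-→d16:H2  best=H2
  ? 8.147.0.155  path d0:H1→d1:-→d2:-→d3:-→d4:-→d5:-→d6:-→d7:-→d8:-→d9:-→d10:-→d11:-→d12:-→d13:-→d14:-→d15:-→d16:H0  best=H0
  ? 161.141.241.84  path d0:H1→d1:-→d2:-→d3:-→d4:-→d5:-→d6:-→d7:-→d8:-→d9:-→d10:-→d11:-→d12:-→d13:-→d14:-→d15:-→d16:H2→d17:-→d18:-→d19:-→d20:H2  best=H2
  add 161.141.240.34/32 -> H2 at depth 32
  ? 8.147.0.245  path d0:H1→d1:-→d2:-→d3:-→d4:-→d5:-→d6:-→d7:-→d8:-→d9:-→d10:-→d11:-→d12:-→d13:-→d14:-→d15:-→d16:H0  best=H0
  add 161.141.0.0/16 -> H2 at depth 16
  add 161.141.0.0/16 -> H0 at depth 16
  ? 161.141.240.34  path d0:H1→d1:-→d2:-→d3:-→d4:-→d5:-→d6:-→d7:-→d8:-→d9:-→d10:-→d11:-→d12:-→d13:-→d14:-→d15:-→d16:H0→d17:-→d18:-→d19:-→d20:H2→d21:-→d22:-→d23:-→d24:-→d25:-→d26:-→d27:-→d28:-→d29:-→d30:-→d31:-→d32:H2  best=H2
  ? 8.147.56.78  path d0:H1→d1:-→d2:-→d3:-→d4:-→d5:-→d6:-→d7:-→d8:-→d9:-→d10:-→d11:-→d12:-→d13:-→d14:-→d15:-→d16:H0  best=H0
  add 161.141.240.34/32 -> H1 at depth 32
  ? 161.141.240.34  path d0:H1→d1:-→d2:-→d3:-→d4:-→d5:-→d6:-→d7:-→d8:-→d9:-→d10:-→d11:-→d12:-→d13:-→d14:-→d15:-→d16:H0→d17:-→d18:-→d19:-→d20:H2→d21:-→d22:-→d23:-→d24:-→d25:-→d26:-→d27:-→d28:-→d29:-→d30:-→d31:-→d32:H1  best=H1
  ? 161.141.0.1  path d0:H1→d1:-→d2:-→d3:-→d4:-→d5:-→d6:-→d7:-→d8:-→d9:-→d10:-→d11:-→d12:-→d13:-→d14:-→d15:-→d16:H0  best=H0
  ? 161.141.240.47  path d0:H1→d1:-→d2:-→d3:-→d4:-→d5:-→d6:-→d7:-→d8:-→d9:-→d10:-→d11:-→d12:-→d13:-→d14:-→d15:-→d16:H0→d17:-→d18:-→d19:-→d20:H2→d21:-→d22:-→d23:-→d24:-→d25:-→d26:-→d27:-→d28:-  best=H2
  add 8.147.192.0/20 -> H0 at depth 20
  ? 161.141.240.34  path d0:H1→d1:-→d2:-→d3:-→d4:-→d5:-→d6:-→d7:-→d8:-→d9:-→d10:-→d11:-→d12:-→d13:-→d14:-→d15:-→d16:H0→d17:-→d18:-→d19:-→d20:H2→d21:-→d22:-→d23:-→d24:-→d25:-→d26:-→d27:-→d28:-→d29:-→d30:-→d31:-→d32:H1  best=H1
  add 161.141.240.0/24 -> H1 at depth 24
  ? 8.147.0.0  path d0:H1→d1:-→d2:-→d3:-→d4:-→d5:-→d6:-→d7:-→d8:-→d9:-→d10:-→d11:-→d12:-→d13:-→d14:-→d15:-→d16:H0  best=H0
  add 161.141.240.32/30 -> H0 at depth 30
  ? 74.136.233.234  path d0:H1→d1:-  best=H1
  ? 161.141.240.30  path d0:H1→d1:-→d2:-→d3:-→d4:-→d5:-→d6:-→d7:-→d8:-→d9:-→d10:-→d11:-→d12:-→d13:-→d14:-→d15:-→d16:H0→d17:-→d18:-→d19:-→d20:H2→d21:-→d22:-→d23:-→d24:H1→d25:-→d26:-  best=H1
  - 8.147.192.0/20 clear@20

== LOOKUPS ==
["H2","H0","H0","H2","H2","H0","H2","H2","H0","H2","H0","H2","H0","H1","H0","H2","H1","H0","H1","H1"]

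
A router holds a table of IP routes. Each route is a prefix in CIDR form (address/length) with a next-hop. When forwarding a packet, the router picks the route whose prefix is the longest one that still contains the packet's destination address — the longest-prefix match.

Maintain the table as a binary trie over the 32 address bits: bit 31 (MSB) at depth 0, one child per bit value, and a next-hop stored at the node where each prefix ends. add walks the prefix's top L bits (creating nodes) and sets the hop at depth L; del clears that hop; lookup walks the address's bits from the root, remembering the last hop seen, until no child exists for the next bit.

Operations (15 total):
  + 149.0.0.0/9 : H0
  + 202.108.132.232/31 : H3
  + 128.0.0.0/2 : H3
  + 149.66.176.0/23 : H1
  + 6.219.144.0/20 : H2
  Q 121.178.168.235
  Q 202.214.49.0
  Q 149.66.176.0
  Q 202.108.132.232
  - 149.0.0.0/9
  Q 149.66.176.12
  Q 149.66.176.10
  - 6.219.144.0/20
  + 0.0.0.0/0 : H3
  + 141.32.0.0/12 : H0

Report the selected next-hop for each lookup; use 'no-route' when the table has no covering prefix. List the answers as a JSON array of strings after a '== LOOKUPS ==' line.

Trace:
  add 149.0.0.0/9 -> H0 at depth 9
  add 202.108.132.232/31 -> H3 at depth 31
  add 128.0.0.0/2 -> H3 at depth 2
  add 149.66.176.0/23 -> H1 at depth 23
  add 6.219.144.0/20 -> H2 at depth 20
  ? 121.178.168.235  path d0:-→d1:-  best=no-route
  ? 202.214.49.0  path d0:-→d1:-→d2:-→d3:-→d4:-→d5:-→d6:-→d7:-→d8:-  best=no-route
  ? 149.66.176.0  path d0:-→d1:-→d2:H3→d3:-→d4:-→d5:-→d6:-→d7:-→d8:-→d9:H0→d10:-→d11:-→d12:-→d13:-→d14:-→d15:-→d16:-→d17:-→d18:-→d19:-→d20:-→d21:-→d22:-→d23:H1  best=H1
  ? 202.108.132.232  path d0:-→d1:-→d2:-→d3:-→d4:-→d5:-→d6:-→d7:-→d8:-→d9:-→d10:-→d11:-→d12:-→d13:-→d14:-→d15:-→d16:-→d17:-→d18:-→d19:-→d20:-→d21:-→d22:-→d23:-→d24:-→d25:-→d26:-→d27:-→d28:-→d29:-→d30:-→d31:H3  best=H3
  del 149.0.0.0/9 (clear depth 9)
  ? 149.66.176.12  path d0:-→d1:-→d2:H3→d3:-→d4:-→d5:-→d6:-→d7:-→d8:-→d9:-→d10:-→d11:-→d12:-→d13:-→d14:-→d15:-→d16:-→d17:-→d18:-→d19:-→d20:-→d21:-→d22:-→d23:H1  best=H1
  ? 149.66.176.10  path d0:-→d1:-→d2:H3→d3:-→d4:-→d5:-→d6:-→d7:-→d8:-→d9:-→d10:-→d11:-→d12:-→d13:-→d14:-→d15:-→d16:-→d17:-→d18:-→d19:-→d20:-→d21:-→d22:-→d23:H1  best=H1
  del 6.219.144.0/20 (clear depth 20)
  add 0.0.0.0/0 -> H3 at depth 0
  add 141.32.0.0/12 -> H0 at depth 12

== LOOKUPS ==
["no-route","no-route","H1","H3","H1","H1"]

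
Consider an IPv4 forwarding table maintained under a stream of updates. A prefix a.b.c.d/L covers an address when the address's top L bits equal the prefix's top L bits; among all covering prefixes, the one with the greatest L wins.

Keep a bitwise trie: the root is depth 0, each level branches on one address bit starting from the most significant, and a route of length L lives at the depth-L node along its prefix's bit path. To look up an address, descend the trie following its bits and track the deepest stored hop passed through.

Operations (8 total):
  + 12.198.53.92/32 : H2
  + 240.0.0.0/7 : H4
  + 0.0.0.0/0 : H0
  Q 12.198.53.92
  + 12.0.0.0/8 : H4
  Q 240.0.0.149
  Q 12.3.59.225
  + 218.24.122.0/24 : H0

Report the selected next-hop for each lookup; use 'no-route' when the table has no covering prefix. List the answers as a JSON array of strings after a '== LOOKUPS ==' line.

Process each operation:
  + 12.198.53.92/32 (H2) depth=32
  + 240.0.0.0/7 (H4) depth=7
  + 0.0.0.0/0 (H0) depth=0
  lookup 12.198.53.92: bits 00001100110001100011010101011100 walk d0:H0→d1:-→d2:-→d3:-→d4:-→d5:-→d6:-→d7:-→d8:-→d9:-→d10:-→d11:-→d12:-→d13:-→d14:-→d15:-→d16:-→d17:-→d18:-→d19:-→d20:-→d21:-→d22:-→d23:-→d24:-→d25:-→d26:-→d27:-→d28:-→d29:-→d30:-→d31:-→d32:H2 -> H2
  + 12.0.0.0/8 (H4) depth=8
  lookup 240.0.0.149: bits 1111000 walk d0:H0→d1:-→d2:-→d3:-→d4:-→d5:-→d6:-→d7:H4 -> H4
  lookup 12.3.59.225: bits 00001100 walk d0:H0→d1:-→d2:-→d3:-→d4:-→d5:-→d6:-→d7:-→d8:H4 -> H4
  + 218.24.122.0/24 (H0) depth=24

== LOOKUPS ==
["H2","H4","H4"]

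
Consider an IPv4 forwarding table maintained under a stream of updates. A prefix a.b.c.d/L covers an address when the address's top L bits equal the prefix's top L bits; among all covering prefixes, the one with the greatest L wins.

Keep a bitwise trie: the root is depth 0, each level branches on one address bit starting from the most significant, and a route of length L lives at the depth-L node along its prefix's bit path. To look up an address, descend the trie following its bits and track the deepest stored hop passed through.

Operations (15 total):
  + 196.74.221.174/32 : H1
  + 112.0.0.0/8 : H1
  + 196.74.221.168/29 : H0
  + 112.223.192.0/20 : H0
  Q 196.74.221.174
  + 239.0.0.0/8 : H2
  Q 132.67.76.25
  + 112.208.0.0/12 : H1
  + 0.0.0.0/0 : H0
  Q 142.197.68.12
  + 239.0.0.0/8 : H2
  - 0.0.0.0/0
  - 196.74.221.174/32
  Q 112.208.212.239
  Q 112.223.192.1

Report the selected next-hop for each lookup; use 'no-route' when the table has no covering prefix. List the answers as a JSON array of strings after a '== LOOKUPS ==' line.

Process each operation:
  + 196.74.221.174/32 (H1) depth=32
  + 112.0.0.0/8 (H1) depth=8
  + 196.74.221.168/29 (H0) depth=29
  + 112.223.192.0/20 (H0) depth=20
  lookup 196.74.221.174: bits 11000100010010101101110110101110 walk d0:-→d1:-→d2:-→d3:-→d4:-→d5:-→d6:-→d7:-→d8:-→d9:-→d10:-→d11:-→d12:-→d13:-→d14:-→d15:-→d16:-→d17:-→d18:-→d19:-→d20:-→d21:-→d22:-→d23:-→d24:-→d25:-→d26:-→d27:-→d28:-→d29:H0→d30:-→d31:-→d32:H1 -> H1
  + 239.0.0.0/8 (H2) depth=8
  lookup 132.67.76.25: bits 1 walk d0:-→d1:- -> no-route
  + 112.208.0.0/12 (H1) depth=12
  + 0.0.0.0/0 (H0) depth=0
  lookup 142.197.68.12: bits 1 walk d0:H0→d1:- -> H0
  + 239.0.0.0/8 (H2) depth=8
  - 0.0.0.0/0 clear@0
  - 196.74.221.174/32 clear@32
  lookup 112.208.212.239: bits 011100001101 walk d0:-→d1:-→d2:-→d3:-→d4:-→d5:-→d6:-→d7:-→d8:H1→d9:-→d10:-→d11:-→d12:H1 -> H1
  lookup 112.223.192.1: bits 01110000110111111100 walk d0:-→d1:-→d2:-→d3:-→d4:-→d5:-→d6:-→d7:-→d8:H1→d9:-→d10:-→d11:-→d12:H1→d13:-→d14:-→d15:-→d16:-→d17:-→d18:-→d19:-→d20:H0 -> H0

== LOOKUPS ==
["H1","no-route","H0","H1","H0"]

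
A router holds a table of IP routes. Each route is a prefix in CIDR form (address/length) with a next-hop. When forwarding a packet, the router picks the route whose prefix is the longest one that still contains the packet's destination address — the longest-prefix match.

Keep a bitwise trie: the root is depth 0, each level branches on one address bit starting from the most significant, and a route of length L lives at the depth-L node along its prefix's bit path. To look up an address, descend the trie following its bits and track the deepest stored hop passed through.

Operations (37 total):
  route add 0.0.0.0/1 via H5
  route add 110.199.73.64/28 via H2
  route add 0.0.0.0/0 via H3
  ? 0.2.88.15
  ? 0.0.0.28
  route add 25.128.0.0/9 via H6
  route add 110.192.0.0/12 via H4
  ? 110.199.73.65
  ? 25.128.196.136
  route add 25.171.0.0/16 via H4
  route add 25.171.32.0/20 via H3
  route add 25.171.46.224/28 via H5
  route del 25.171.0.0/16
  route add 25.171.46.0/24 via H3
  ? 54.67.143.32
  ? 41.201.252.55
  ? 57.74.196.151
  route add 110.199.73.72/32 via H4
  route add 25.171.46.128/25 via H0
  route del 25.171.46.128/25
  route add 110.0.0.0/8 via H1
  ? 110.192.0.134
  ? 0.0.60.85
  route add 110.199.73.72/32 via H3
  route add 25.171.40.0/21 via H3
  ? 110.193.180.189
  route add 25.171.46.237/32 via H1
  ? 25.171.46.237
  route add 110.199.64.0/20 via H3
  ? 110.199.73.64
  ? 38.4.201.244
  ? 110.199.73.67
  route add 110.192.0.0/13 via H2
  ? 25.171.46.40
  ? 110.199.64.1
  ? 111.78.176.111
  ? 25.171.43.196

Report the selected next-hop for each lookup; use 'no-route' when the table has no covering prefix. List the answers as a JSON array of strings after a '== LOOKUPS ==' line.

Process each operation:
  + 0.0.0.0/1 (H5) depth=1
  + 110.199.73.64/28 (H2) depth=28
  + 0.0.0.0/0 (H3) depth=0
  Q 0.2.88.15: descend 0 ; hops seen [H3,H5] ; pick H5
  Q 0.0.0.28: descend 0 ; hops seen [H3,H5] ; pick H5
  + 25.128.0.0/9 (H6) depth=9
  + 110.192.0.0/12 (H4) depth=12
  Q 110.199.73.65: descend 0110111011000111010010010100 ; hops seen [H3,H5,H4,H2] ; pick H2
  Q 25.128.196.136: descend 000110011 ; hops seen [H3,H5,H6] ; pick H6
  + 25.171.0.0/16 (H4) depth=16
  + 25.171.32.0/20 (H3) depth=20
  + 25.171.46.224/28 (H5) depth=28
  del 25.171.0.0/16 (clear depth 16)
  + 25.171.46.0/24 (H3) depth=24
  Q 54.67.143.32: descend 00 ; hops seen [H3,H5] ; pick H5
  Q 41.201.252.55: descend 00 ; hops seen [H3,H5] ; pick H5
  Q 57.74.196.151: descend 00 ; hops seen [H3,H5] ; pick H5
  + 110.199.73.72/32 (H4) depth=32
  + 25.171.46.128/25 (H0) depth=25
  del 25.171.46.128/25 (clear depth 25)
  + 110.0.0.0/8 (H1) depth=8
  Q 110.192.0.134: descend 0110111011000 ; hops seen [H3,H5,H1,H4] ; pick H4
  Q 0.0.60.85: descend 000 ; hops seen [H3,H5] ; pick H5
  + 110.199.73.72/32 (H3) depth=32
  + 25.171.40.0/21 (H3) depth=21
  Q 110.193.180.189: descend 0110111011000 ; hops seen [H3,H5,H1,H4] ; pick H4
  + 25.171.46.237/32 (H1) depth=32
  Q 25.171.46.237: descend 00011001101010110010111011101101 ; hops seen [H3,H5,H6,H3,H3,H3,H5,H1] ; pick H1
  + 110.199.64.0/20 (H3) depth=20
  Q 110.199.73.64: descend 0110111011000111010010010100 ; hops seen [H3,H5,H1,H4,H3,H2] ; pick H2
  Q 38.4.201.244: descend 00 ; hops seen [H3,H5] ; pick H5
  Q 110.199.73.67: descend 0110111011000111010010010100 ; hops seen [H3,H5,H1,H4,H3,H2] ; pick H2
  + 110.192.0.0/13 (H2) depth=13
  Q 25.171.46.40: descend 000110011010101100101110 ; hops seen [H3,H5,H6,H3,H3,H3] ; pick H3
  Q 110.199.64.1: descend 01101110110001110100 ; hops seen [H3,H5,H1,H4,H2,H3] ; pick H3
  Q 111.78.176.111: descend 0110111 ; hops seen [H3,H5] ; pick H5
  Q 25.171.43.196: descend 000110011010101100101 ; hops seen [H3,H5,H6,H3,H3] ; pick H3

== LOOKUPS ==
["H5","H5","H2","H6","H5","H5","H5","H4","H5","H4","H1","H2","H5","H2","H3","H3","H5","H3"]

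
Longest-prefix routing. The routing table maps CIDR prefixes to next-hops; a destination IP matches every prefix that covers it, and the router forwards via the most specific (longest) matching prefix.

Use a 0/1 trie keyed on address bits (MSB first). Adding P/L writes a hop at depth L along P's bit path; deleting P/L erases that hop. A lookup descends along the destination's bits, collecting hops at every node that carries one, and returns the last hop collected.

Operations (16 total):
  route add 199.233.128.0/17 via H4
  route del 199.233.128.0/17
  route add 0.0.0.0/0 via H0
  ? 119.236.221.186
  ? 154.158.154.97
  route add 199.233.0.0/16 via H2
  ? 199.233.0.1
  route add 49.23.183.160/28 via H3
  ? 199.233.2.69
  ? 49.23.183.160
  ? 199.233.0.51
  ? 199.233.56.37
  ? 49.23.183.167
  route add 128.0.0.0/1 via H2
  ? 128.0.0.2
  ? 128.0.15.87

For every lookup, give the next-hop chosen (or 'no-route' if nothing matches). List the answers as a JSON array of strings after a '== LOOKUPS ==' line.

Process each operation:
  add 199.233.128.0/17 -> H4 at depth 17
  del 199.233.128.0/17 (clear depth 17)
  add 0.0.0.0/0 -> H0 at depth 0
  Q 119.236.221.186: descend ε ; hops seen [H0] ; pick H0
  Q 154.158.154.97: descend 1 ; hops seen [H0] ; pick H0
  add 199.233.0.0/16 -> H2 at depth 16
  Q 199.233.0.1: descend 1100011111101001 ; hops seen [H0,H2] ; pick H2
  add 49.23.183.160/28 -> H3 at depth 28
  Q 199.233.2.69: descend 1100011111101001 ; hops seen [H0,H2] ; pick H2
  Q 49.23.183.160: descend 0011000100010111101101111010 ; hops seen [H0,H3] ; pick H3
  Q 199.233.0.51: descend 1100011111101001 ; hops seen [H0,H2] ; pick H2
  Q 199.233.56.37: descend 1100011111101001 ; hops seen [H0,H2] ; pick H2
  Q 49.23.183.167: descend 0011000100010111101101111010 ; hops seen [H0,H3] ; pick H3
  add 128.0.0.0/1 -> H2 at depth 1
  Q 128.0.0.2: descend 1 ; hops seen [H0,H2] ; pick H2
  Q 128.0.15.87: descend 1 ; hops seen [H0,H2] ; pick H2

== LOOKUPS ==
["H0","H0","H2","H2","H3","H2","H2","H3","H2","H2"]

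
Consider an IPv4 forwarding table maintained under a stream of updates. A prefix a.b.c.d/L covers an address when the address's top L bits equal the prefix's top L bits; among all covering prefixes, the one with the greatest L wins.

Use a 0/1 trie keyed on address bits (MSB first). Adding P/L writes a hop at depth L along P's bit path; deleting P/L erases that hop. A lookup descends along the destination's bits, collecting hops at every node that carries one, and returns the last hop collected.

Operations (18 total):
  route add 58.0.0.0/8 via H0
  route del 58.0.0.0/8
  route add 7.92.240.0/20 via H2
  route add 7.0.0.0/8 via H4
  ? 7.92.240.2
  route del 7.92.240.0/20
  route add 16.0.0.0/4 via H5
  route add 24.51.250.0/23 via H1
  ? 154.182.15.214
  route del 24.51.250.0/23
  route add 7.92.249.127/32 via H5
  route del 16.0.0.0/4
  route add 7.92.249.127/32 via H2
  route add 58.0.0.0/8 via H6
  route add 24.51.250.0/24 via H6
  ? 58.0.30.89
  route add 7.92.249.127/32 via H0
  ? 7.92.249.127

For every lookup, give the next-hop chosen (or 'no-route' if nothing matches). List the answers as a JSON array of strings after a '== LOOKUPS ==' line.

Apply in order:
  add 58.0.0.0/8 -> H0 at depth 8
  - 58.0.0.0/8 clear@8
  add 7.92.240.0/20 -> H2 at depth 20
  add 7.0.0.0/8 -> H4 at depth 8
  lookup 7.92.240.2: bits 00000111010111001111 walk d0:-→d1:-→d2:-→d3:-→d4:-→d5:-→d6:-→d7:-→d8:H4→d9:-→d10:-→d11:-→d12:-→d13:-→d14:-→d15:-→d16:-→d17:-→d18:-→d19:-→d20:H2 -> H2
  - 7.92.240.0/20 clear@20
  add 16.0.0.0/4 -> H5 at depth 4
  add 24.51.250.0/23 -> H1 at depth 23
  lookup 154.182.15.214: bits ε walk d0:- -> no-route
  - 24.51.250.0/23 clear@23
  add 7.92.249.127/32 -> H5 at depth 32
  - 16.0.0.0/4 clear@4
  add 7.92.249.127/32 -> H2 at depth 32
  add 58.0.0.0/8 -> H6 at depth 8
  add 24.51.250.0/24 -> H6 at depth 24
  lookup 58.0.30.89: bits 00111010 walk d0:-→d1:-→d2:-→d3:-→d4:-→d5:-→d6:-→d7:-→d8:H6 -> H6
  add 7.92.249.127/32 -> H0 at depth 32
  lookup 7.92.249.127: bits 00000111010111001111100101111111 walk d0:-→d1:-→d2:-→d3:-→d4:-→d5:-→d6:-→d7:-→d8:H4→d9:-→d10:-→d11:-→d12:-→d13:-→d14:-→d15:-→d16:-→d17:-→d18:-→d19:-→d20:-→d21:-→d22:-→d23:-→d24:-→d25:-→d26:-→d27:-→d28:-→d29:-→d30:-→d31:-→d32:H0 -> H0

== LOOKUPS ==
["H2","no-route","H6","H0"]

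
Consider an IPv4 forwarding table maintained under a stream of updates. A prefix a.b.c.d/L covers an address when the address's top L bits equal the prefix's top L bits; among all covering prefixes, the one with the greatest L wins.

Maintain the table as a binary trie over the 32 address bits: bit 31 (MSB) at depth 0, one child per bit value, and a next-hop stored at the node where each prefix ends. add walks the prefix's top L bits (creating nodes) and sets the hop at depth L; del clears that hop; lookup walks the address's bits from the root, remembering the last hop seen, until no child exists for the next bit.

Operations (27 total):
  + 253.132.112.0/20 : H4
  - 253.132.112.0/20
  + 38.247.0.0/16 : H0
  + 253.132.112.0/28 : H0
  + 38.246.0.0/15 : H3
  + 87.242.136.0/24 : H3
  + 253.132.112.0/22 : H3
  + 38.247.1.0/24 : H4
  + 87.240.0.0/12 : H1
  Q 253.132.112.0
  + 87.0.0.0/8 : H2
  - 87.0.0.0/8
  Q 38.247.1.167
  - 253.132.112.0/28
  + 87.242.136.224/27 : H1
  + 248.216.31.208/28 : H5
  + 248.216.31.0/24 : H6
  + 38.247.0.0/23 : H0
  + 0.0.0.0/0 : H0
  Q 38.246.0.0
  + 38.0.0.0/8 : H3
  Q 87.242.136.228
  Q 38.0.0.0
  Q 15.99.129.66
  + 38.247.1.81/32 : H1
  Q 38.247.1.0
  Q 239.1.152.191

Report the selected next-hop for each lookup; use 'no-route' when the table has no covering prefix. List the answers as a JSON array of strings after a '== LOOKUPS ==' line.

Process each operation:
  add 253.132.112.0/20 -> H4 at depth 20
  del 253.132.112.0/20 (clear depth 20)
  add 38.247.0.0/16 -> H0 at depth 16
  add 253.132.112.0/28 -> H0 at depth 28
  add 38.246.0.0/15 -> H3 at depth 15
  add 87.242.136.0/24 -> H3 at depth 24
  add 253.132.112.0/22 -> H3 at depth 22
  add 38.247.1.0/24 -> H4 at depth 24
  add 87.240.0.0/12 -> H1 at depth 12
  ? 253.132.112.0  path d0:-→d1:-→d2:-→d3:-→d4:-→d5:-→d6:-→d7:-→d8:-→d9:-→d10:-→d11:-→d12:-→d13:-→d14:-→d15:-→d16:-→d17:-→d18:-→d19:-→d20:-→d21:-→d22:H3→d23:-→d24:-→d25:-→d26:-→d27:-→d28:H0  best=H0
  add 87.0.0.0/8 -> H2 at depth 8
  del 87.0.0.0/8 (clear depth 8)
  ? 38.247.1.167  path d0:-→d1:-→d2:-→d3:-→d4:-→d5:-→d6:-→d7:-→d8:-→d9:-→d10:-→d11:-→d12:-→d13:-→d14:-→d15:H3→d16:H0→d17:-→d18:-→d19:-→d20:-→d21:-→d22:-→d23:-→d24:H4  best=H4
  del 253.132.112.0/28 (clear depth 28)
  add 87.242.136.224/27 -> H1 at depth 27
  add 248.216.31.208/28 -> H5 at depth 28
  add 248.216.31.0/24 -> H6 at depth 24
  add 38.247.0.0/23 -> H0 at depth 23
  add 0.0.0.0/0 -> H0 at depth 0
  ? 38.246.0.0  path d0:H0→d1:-→d2:-→d3:-→d4:-→d5:-→d6:-→d7:-→d8:-→d9:-→d10:-→d11:-→d12:-→d13:-→d14:-→d15:H3  best=H3
  add 38.0.0.0/8 -> H3 at depth 8
  ? 87.242.136.228  path d0:H0→d1:-→d2:-→d3:-→d4:-→d5:-→d6:-→d7:-→d8:-→d9:-→d10:-→d11:-→d12:H1→d13:-→d14:-→d15:-→d16:-→d17:-→d18:-→d19:-→d20:-→d21:-→d22:-→d23:-→d24:H3→d25:-→d26:-→d27:H1  best=H1
  ? 38.0.0.0  path d0:H0→d1:-→d2:-→d3:-→d4:-→d5:-→d6:-→d7:-→d8:H3  best=H3
  ? 15.99.129.66  path d0:H0→d1:-→d2:-  best=H0
  add 38.247.1.81/32 -> H1 at depth 32
  ? 38.247.1.0  path d0:H0→d1:-→d2:-→d3:-→d4:-→d5:-→d6:-→d7:-→d8:H3→d9:-→d10:-→d11:-→d12:-→d13:-→d14:-→d15:H3→d16:H0→d17:-→d18:-→d19:-→d20:-→d21:-→d22:-→d23:H0→d24:H4→d25:-  best=H4
  ? 239.1.152.191  path d0:H0→d1:-→d2:-→d3:-  best=H0

== LOOKUPS ==
["H0","H4","H3","H1","H3","H0","H4","H0"]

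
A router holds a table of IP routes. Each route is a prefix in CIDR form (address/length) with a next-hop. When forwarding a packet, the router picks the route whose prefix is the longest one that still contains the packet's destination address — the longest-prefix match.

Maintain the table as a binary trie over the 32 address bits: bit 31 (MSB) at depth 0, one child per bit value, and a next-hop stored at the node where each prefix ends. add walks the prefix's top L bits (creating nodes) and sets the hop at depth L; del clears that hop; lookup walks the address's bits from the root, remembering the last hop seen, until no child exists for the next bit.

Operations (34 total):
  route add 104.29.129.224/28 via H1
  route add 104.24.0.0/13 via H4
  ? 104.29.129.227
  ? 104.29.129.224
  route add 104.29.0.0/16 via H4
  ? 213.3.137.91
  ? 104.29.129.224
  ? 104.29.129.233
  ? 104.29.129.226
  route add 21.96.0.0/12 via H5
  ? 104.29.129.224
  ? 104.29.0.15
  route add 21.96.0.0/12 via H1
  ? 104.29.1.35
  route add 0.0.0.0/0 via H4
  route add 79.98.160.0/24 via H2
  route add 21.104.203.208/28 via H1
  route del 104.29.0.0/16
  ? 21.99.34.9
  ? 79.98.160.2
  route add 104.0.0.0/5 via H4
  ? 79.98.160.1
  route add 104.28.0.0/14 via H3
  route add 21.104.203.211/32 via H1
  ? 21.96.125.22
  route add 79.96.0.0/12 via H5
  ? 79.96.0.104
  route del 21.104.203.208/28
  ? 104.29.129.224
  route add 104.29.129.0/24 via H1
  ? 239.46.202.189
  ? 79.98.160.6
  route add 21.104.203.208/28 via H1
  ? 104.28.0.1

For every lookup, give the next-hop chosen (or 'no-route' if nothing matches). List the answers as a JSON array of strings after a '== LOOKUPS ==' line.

Apply in order:
  + 104.29.129.224/28 (H1) depth=28
  + 104.24.0.0/13 (H4) depth=13
  ? 104.29.129.227  path d0:-→d1:-→d2:-→d3:-→d4:-→d5:-→d6:-→d7:-→d8:-→d9:-→d10:-→d11:-→d12:-→d13:H4→d14:-→d15:-→d16:-→d17:-→d18:-→d19:-→d20:-→d21:-→d22:-→d23:-→d24:-→d25:-→d26:-→d27:-→d28:H1  best=H1
  ? 104.29.129.224  path d0:-→d1:-→d2:-→d3:-→d4:-→d5:-→d6:-→d7:-→d8:-→d9:-→d10:-→d11:-→d12:-→d13:H4→d14:-→d15:-→d16:-→d17:-→d18:-→d19:-→d20:-→d21:-→d22:-→d23:-→d24:-→d25:-→d26:-→d27:-→d28:H1  best=H1
  + 104.29.0.0/16 (H4) depth=16
  ? 213.3.137.91  path d0:-  best=no-route
  ? 104.29.129.224  path d0:-→d1:-→d2:-→d3:-→d4:-→d5:-→d6:-→d7:-→d8:-→d9:-→d10:-→d11:-→d12:-→d13:H4→d14:-→d15:-→d16:H4→d17:-→d18:-→d19:-→d20:-→d21:-→d22:-→d23:-→d24:-→d25:-→d26:-→d27:-→d28:H1  best=H1
  ? 104.29.129.233  path d0:-→d1:-→d2:-→d3:-→d4:-→d5:-→d6:-→d7:-→d8:-→d9:-→d10:-→d11:-→d12:-→d13:H4→d14:-→d15:-→d16:H4→d17:-→d18:-→d19:-→d20:-→d21:-→d22:-→d23:-→d24:-→d25:-→d26:-→d27:-→d28:H1  best=H1
  ? 104.29.129.226  path d0:-→d1:-→d2:-→d3:-→d4:-→d5:-→d6:-→d7:-→d8:-→d9:-→d10:-→d11:-→d12:-→d13:H4→d14:-→d15:-→d16:H4→d17:-→d18:-→d19:-→d20:-→d21:-→d22:-→d23:-→d24:-→d25:-→d26:-→d27:-→d28:H1  best=H1
  + 21.96.0.0/12 (H5) depth=12
  ? 104.29.129.224  path d0:-→d1:-→d2:-→d3:-→d4:-→d5:-→d6:-→d7:-→d8:-→d9:-→d10:-→d11:-→d12:-→d13:H4→d14:-→d15:-→d16:H4→d17:-→d18:-→d19:-→d20:-→d21:-→d22:-→d23:-→d24:-→d25:-→d26:-→d27:-→d28:H1  best=H1
  ? 104.29.0.15  path d0:-→d1:-→d2:-→d3:-→d4:-→d5:-→d6:-→d7:-→d8:-→d9:-→d10:-→d11:-→d12:-→d13:H4→d14:-→d15:-→d16:H4  best=H4
  + 21.96.0.0/12 (H1) depth=12
  ? 104.29.1.35  path d0:-→d1:-→d2:-→d3:-→d4:-→d5:-→d6:-→d7:-→d8:-→d9:-→d10:-→d11:-→d12:-→d13:H4→d14:-→d15:-→d16:H4  best=H4
  + 0.0.0.0/0 (H4) depth=0
  + 79.98.160.0/24 (H2) depth=24
  + 21.104.203.208/28 (H1) depth=28
  del 104.29.0.0/16 (clear depth 16)
  ? 21.99.34.9  path d0:H4→d1:-→d2:-→d3:-→d4:-→d5:-→d6:-→d7:-→d8:-→d9:-→d10:-→d11:-→d12:H1  best=H1
  ? 79.98.160.2  path d0:H4→d1:-→d2:-→d3:-→d4:-→d5:-→d6:-→d7:-→d8:-→d9:-→d10:-→d11:-→d12:-→d13:-→d14:-→d15:-→d16:-→d17:-→d18:-→d19:-→d20:-→d21:-→d22:-→d23:-→d24:H2  best=H2
  + 104.0.0.0/5 (H4) depth=5
  ? 79.98.160.1  path d0:H4→d1:-→d2:-→d3:-→d4:-→d5:-→d6:-→d7:-→d8:-→d9:-→d10:-→d11:-→d12:-→d13:-→d14:-→d15:-→d16:-→d17:-→d18:-→d19:-→d20:-→d21:-→d22:-→d23:-→d24:H2  best=H2
  + 104.28.0.0/14 (H3) depth=14
  + 21.104.203.211/32 (H1) depth=32
  ? 21.96.125.22  path d0:H4→d1:-→d2:-→d3:-→d4:-→d5:-→d6:-→d7:-→d8:-→d9:-→d10:-→d11:-→d12:H1  best=H1
  + 79.96.0.0/12 (H5) depth=12
  ? 79.96.0.104  path d0:H4→d1:-→d2:-→d3:-→d4:-→d5:-→d6:-→d7:-→d8:-→d9:-→d10:-→d11:-→d12:H5→d13:-→d14:-  best=H5
  del 21.104.203.208/28 (clear depth 28)
  ? 104.29.129.224  path d0:H4→d1:-→d2:-→d3:-→d4:-→d5:H4→d6:-→d7:-→d8:-→d9:-→d10:-→d11:-→d12:-→d13:H4→d14:H3→d15:-→d16:-→d17:-→d18:-→d19:-→d20:-→d21:-→d22:-→d23:-→d24:-→d25:-→d26:-→d27:-→d28:H1  best=H1
  + 104.29.129.0/24 (H1) depth=24
  ? 239.46.202.189  path d0:H4  best=H4
  ? 79.98.160.6  path d0:H4→d1:-→d2:-→d3:-→d4:-→d5:-→d6:-→d7:-→d8:-→d9:-→d10:-→d11:-→d12:H5→d13:-→d14:-→d15:-→d16:-→d17:-→d18:-→d19:-→d20:-→d21:-→d22:-→d23:-→d24:H2  best=H2
  + 21.104.203.208/28 (H1) depth=28
  ? 104.28.0.1  path d0:H4→d1:-→d2:-→d3:-→d4:-→d5:H4→d6:-→d7:-→d8:-→d9:-→d10:-→d11:-→d12:-→d13:H4→d14:H3→d15:-  best=H3

== LOOKUPS ==
["H1","H1","no-route","H1","H1","H1","H1","H4","H4","H1","H2","H2","H1","H5","H1","H4","H2","H3"]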